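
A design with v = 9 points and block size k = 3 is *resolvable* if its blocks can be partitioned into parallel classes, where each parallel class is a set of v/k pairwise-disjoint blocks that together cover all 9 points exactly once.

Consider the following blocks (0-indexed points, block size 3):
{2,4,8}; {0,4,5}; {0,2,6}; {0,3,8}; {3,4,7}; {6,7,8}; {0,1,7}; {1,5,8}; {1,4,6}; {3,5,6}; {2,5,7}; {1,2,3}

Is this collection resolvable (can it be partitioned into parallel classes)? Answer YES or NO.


v = 9, block size k = 3, number of blocks = 12.
For resolvability, blocks must partition into parallel classes of size v/k = 3.
Total blocks must therefore be a multiple of 3: 12 = 3·4 + 0 ⇒ divisible ✓.
Greedy packing gives 4 candidate class(es). Each should be a full parallel class (size 3, covers all 9 points).
  Class 1 (3 blocks): {2,4,8}; {0,1,7}; {3,5,6}. Points covered: [0, 1, 2, 3, 4, 5, 6, 7, 8].
  Class 2 (3 blocks): {0,4,5}; {6,7,8}; {1,2,3}. Points covered: [0, 1, 2, 3, 4, 5, 6, 7, 8].
  Class 3 (3 blocks): {0,2,6}; {3,4,7}; {1,5,8}. Points covered: [0, 1, 2, 3, 4, 5, 6, 7, 8].
  Class 4 (3 blocks): {0,3,8}; {1,4,6}; {2,5,7}. Points covered: [0, 1, 2, 3, 4, 5, 6, 7, 8].
All classes full (size 3)? YES. All classes cover every point? YES.
Resolvable? YES.

YES


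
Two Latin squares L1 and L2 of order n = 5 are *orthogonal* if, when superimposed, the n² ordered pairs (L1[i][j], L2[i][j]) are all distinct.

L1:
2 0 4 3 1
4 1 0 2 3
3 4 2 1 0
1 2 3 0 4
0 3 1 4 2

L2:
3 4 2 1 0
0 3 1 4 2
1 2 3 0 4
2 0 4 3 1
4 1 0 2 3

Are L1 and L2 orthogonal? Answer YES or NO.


Form the n² = 25 superimposed pairs (L1[i][j], L2[i][j]), row by row (rows and columns indexed from 0):
row 0: (2,3) (0,4) (4,2) (3,1) (1,0)
row 1: (4,0) (1,3) (0,1) (2,4) (3,2)
row 2: (3,1) (4,2) (2,3) (1,0) (0,4)
row 3: (1,2) (2,0) (3,4) (0,3) (4,1)
row 4: (0,4) (3,1) (1,0) (4,2) (2,3)
Orthogonality requires all 25 pairs distinct.
But the pair (3,1) repeats: cell (0,3) has L1 = 3, L2 = 1, and cell (2,0) has L1 = 3, L2 = 1.
A repeated pair means some other pair never occurs (only 15 distinct pairs out of 25), so the squares are not orthogonal.
Conclusion: NO.

NO


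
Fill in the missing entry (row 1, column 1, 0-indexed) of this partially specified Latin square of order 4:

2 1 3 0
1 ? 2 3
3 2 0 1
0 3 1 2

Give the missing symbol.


Row 1 contains symbols [1, 2, 3] — missing [0].
Column 1 contains symbols [1, 2, 3] — missing [0].
The missing symbol must appear in both missing sets; intersection = [0].
Therefore the hidden value is 0.

Missing value = 0.


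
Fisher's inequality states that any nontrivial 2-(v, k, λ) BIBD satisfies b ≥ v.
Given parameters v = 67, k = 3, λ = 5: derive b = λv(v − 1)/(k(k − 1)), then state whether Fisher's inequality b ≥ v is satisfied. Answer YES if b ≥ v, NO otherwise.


b = λv(v − 1)/(k(k − 1)) = 5·67·66/(3·2) = 22110/6 = 3685.
Compare with v = 67: b ≥ v, so Fisher's inequality holds.

YES


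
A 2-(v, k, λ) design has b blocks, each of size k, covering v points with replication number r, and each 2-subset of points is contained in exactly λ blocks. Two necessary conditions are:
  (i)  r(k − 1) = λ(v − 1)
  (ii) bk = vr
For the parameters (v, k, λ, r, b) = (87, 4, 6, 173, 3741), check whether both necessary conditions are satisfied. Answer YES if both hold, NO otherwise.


Condition (i): r(k − 1) = 173·3 = 519; λ(v − 1) = 6·86 = 516. Match? NO.
Condition (ii): bk = 3741·4 = 14964; vr = 87·173 = 15051. Match? NO.
Both conditions hold? NO.

NO


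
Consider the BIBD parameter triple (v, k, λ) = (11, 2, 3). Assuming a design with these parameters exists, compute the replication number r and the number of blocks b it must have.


Any 2-(v, k, λ) BIBD satisfies two necessary conditions:
  (i)  Each point sits in r blocks, and counting incidences through any fixed point gives r(k − 1) = λ(v − 1), so r = λ(v − 1)/(k − 1).
  (ii) Total incidences bk = vr, so b = vr/k.
Step 1: r = λ(v − 1)/(k − 1) = 3·(11 − 1)/(2 − 1) = 3·10/1 = 30/1 = 30.
Step 2: b = vr/k = 11·30/2 = 330/2 = 165.
Check integrality: r = 30 ∈ Z ✓, b = 165 ∈ Z ✓.
(These identities are necessary conditions: they determine r and b for any design with these parameters, but do not by themselves prove that one exists.)

r = 30, b = 165.


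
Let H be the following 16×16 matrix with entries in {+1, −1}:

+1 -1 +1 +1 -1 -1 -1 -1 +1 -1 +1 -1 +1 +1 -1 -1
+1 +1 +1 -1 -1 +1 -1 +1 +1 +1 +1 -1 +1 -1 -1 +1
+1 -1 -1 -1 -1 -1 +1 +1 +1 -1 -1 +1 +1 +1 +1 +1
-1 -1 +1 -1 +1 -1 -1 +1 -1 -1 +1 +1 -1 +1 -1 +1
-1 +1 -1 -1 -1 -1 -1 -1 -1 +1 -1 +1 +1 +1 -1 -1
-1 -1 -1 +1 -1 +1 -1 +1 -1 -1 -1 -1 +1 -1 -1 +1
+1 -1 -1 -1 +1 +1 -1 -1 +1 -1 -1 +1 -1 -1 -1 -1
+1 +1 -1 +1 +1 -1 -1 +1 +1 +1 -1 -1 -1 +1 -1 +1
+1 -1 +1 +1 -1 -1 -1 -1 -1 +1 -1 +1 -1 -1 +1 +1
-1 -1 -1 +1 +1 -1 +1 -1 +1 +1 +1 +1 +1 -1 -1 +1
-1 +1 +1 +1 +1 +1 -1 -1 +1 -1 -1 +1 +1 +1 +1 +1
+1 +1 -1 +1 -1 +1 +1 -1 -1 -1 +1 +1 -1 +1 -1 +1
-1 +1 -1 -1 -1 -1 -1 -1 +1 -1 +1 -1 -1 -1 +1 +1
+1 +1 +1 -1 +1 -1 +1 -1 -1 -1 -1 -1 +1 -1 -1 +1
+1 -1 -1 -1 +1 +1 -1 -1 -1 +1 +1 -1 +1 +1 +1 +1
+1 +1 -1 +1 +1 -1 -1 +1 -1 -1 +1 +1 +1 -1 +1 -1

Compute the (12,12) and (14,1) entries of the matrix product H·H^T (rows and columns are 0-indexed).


Row 1 of H: [1, 1, 1, -1, -1, 1, -1, 1, 1, 1, 1, -1, 1, -1, -1, 1].
Row 12 of H: [-1, 1, -1, -1, -1, -1, -1, -1, 1, -1, 1, -1, -1, -1, 1, 1].
Row 14 of H: [1, -1, -1, -1, 1, 1, -1, -1, -1, 1, 1, -1, 1, 1, 1, 1].
(H·H^T)[12][12] = Σ_j H[12][j]·H[12][j] = (-1)² + (1)² + (-1)² + (-1)² + (-1)² + (-1)² + (-1)² + (-1)² + (1)² + (-1)² + (1)² + (-1)² + (-1)² + (-1)² + (1)² + (1)² = 1 + 1 + 1 + 1 + 1 + 1 + 1 + 1 + 1 + 1 + 1 + 1 + 1 + 1 + 1 + 1 = 16.
(H·H^T)[14][1] = Σ_j H[14][j]·H[1][j] = (1)·(1) + (-1)·(1) + (-1)·(1) + (-1)·(-1) + (1)·(-1) + (1)·(1) + (-1)·(-1) + (-1)·(1) + (-1)·(1) + (1)·(1) + (1)·(1) + (-1)·(-1) + (1)·(1) + (1)·(-1) + (1)·(-1) + (1)·(1) = 1 + -1 + -1 + 1 + -1 + 1 + 1 + -1 + -1 + 1 + 1 + 1 + 1 + -1 + -1 + 1 = 2.
Rows 14 and 1 are not orthogonal (dot product = 2 ≠ 0), so H is not a Hadamard matrix.

(12,12) entry = 16; (14,1) entry = 2.


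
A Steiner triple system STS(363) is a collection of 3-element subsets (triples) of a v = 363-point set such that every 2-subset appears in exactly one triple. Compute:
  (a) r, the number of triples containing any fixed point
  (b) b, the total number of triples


An STS(v) is a 2-(v, 3, 1) BIBD: block size k = 3, λ = 1.
Replication: r(k − 1) = λ(v − 1) ⇒ r·2 = 363 − 1 = 362 ⇒ r = 181.
Block count: bk = vr ⇒ b·3 = 363·181 = 65703 ⇒ b = 21901.
(Check via b = v(v − 1)/6 = 363·362/6 = 131406/6 = 21901.)

r = 181, b = 21901.


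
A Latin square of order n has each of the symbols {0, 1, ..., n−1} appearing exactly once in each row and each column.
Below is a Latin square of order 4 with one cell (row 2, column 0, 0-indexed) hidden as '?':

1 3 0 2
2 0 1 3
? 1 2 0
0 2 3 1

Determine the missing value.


Row 2 contains symbols [0, 1, 2] — missing [3].
Column 0 contains symbols [0, 1, 2] — missing [3].
The missing symbol must appear in both missing sets; intersection = [3].
Therefore the hidden value is 3.

Missing value = 3.


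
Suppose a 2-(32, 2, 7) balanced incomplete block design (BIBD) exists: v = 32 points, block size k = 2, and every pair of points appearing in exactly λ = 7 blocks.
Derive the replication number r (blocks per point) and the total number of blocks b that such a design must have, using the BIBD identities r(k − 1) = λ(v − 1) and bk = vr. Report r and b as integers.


Any 2-(v, k, λ) BIBD satisfies two necessary conditions:
  (i)  Each point sits in r blocks, and counting incidences through any fixed point gives r(k − 1) = λ(v − 1), so r = λ(v − 1)/(k − 1).
  (ii) Total incidences bk = vr, so b = vr/k.
Step 1: r = λ(v − 1)/(k − 1) = 7·(32 − 1)/(2 − 1) = 7·31/1 = 217/1 = 217.
Step 2: b = vr/k = 32·217/2 = 6944/2 = 3472.
Check integrality: r = 217 ∈ Z ✓, b = 3472 ∈ Z ✓.
(These identities are necessary conditions: they determine r and b for any design with these parameters, but do not by themselves prove that one exists.)

r = 217, b = 3472.


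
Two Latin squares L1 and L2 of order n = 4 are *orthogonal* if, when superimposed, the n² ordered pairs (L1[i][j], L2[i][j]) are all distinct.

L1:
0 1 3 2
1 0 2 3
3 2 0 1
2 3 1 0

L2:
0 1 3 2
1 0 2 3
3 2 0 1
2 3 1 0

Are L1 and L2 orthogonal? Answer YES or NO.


Form the n² = 16 superimposed pairs (L1[i][j], L2[i][j]), row by row (rows and columns indexed from 0):
row 0: (0,0) (1,1) (3,3) (2,2)
row 1: (1,1) (0,0) (2,2) (3,3)
row 2: (3,3) (2,2) (0,0) (1,1)
row 3: (2,2) (3,3) (1,1) (0,0)
Orthogonality requires all 16 pairs distinct.
But the pair (1,1) repeats: cell (0,1) has L1 = 1, L2 = 1, and cell (1,0) has L1 = 1, L2 = 1.
A repeated pair means some other pair never occurs (only 4 distinct pairs out of 16), so the squares are not orthogonal.
Conclusion: NO.

NO


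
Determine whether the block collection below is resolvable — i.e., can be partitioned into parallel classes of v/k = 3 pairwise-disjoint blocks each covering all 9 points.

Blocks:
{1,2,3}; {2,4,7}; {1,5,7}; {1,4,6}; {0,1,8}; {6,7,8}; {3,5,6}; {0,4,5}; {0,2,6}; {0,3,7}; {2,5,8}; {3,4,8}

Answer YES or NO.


v = 9, block size k = 3, number of blocks = 12.
For resolvability, blocks must partition into parallel classes of size v/k = 3.
Total blocks must therefore be a multiple of 3: 12 = 3·4 + 0 ⇒ divisible ✓.
Greedy packing gives 4 candidate class(es). Each should be a full parallel class (size 3, covers all 9 points).
  Class 1 (3 blocks): {1,2,3}; {6,7,8}; {0,4,5}. Points covered: [0, 1, 2, 3, 4, 5, 6, 7, 8].
  Class 2 (3 blocks): {2,4,7}; {0,1,8}; {3,5,6}. Points covered: [0, 1, 2, 3, 4, 5, 6, 7, 8].
  Class 3 (3 blocks): {1,5,7}; {0,2,6}; {3,4,8}. Points covered: [0, 1, 2, 3, 4, 5, 6, 7, 8].
  Class 4 (3 blocks): {1,4,6}; {0,3,7}; {2,5,8}. Points covered: [0, 1, 2, 3, 4, 5, 6, 7, 8].
All classes full (size 3)? YES. All classes cover every point? YES.
Resolvable? YES.

YES


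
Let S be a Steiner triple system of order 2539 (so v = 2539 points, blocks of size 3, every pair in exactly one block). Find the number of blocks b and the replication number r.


An STS(v) is a 2-(v, 3, 1) BIBD: block size k = 3, λ = 1.
Replication: r(k − 1) = λ(v − 1) ⇒ r·2 = 2539 − 1 = 2538 ⇒ r = 1269.
Block count: b = v(v − 1)/6 = 2539·2538/6 = 6443982/6 = 1073997.

r = 1269, b = 1073997.


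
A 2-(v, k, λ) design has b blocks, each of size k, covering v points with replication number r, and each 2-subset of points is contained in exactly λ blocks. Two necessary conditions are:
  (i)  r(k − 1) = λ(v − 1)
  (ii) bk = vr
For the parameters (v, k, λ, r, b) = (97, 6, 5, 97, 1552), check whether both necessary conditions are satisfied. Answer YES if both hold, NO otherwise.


Condition (i): r(k − 1) = 97·5 = 485; λ(v − 1) = 5·96 = 480. Match? NO.
Condition (ii): bk = 1552·6 = 9312; vr = 97·97 = 9409. Match? NO.
Both conditions hold? NO.

NO


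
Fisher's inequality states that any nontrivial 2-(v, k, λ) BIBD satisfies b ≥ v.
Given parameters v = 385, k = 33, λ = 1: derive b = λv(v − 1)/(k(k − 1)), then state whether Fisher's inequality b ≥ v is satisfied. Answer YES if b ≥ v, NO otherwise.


b = λv(v − 1)/(k(k − 1)) = 1·385·384/(33·32) = 147840/1056 = 140.
Compare with v = 385: b < v, so Fisher's inequality fails.

NO


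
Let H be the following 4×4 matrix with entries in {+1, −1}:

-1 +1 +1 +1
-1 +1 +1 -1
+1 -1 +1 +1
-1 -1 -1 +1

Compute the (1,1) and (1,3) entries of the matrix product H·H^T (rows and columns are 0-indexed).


Row 1 of H: [-1, 1, 1, -1].
Row 3 of H: [-1, -1, -1, 1].
(H·H^T)[1][1] = Σ_j H[1][j]·H[1][j] = (-1)² + (1)² + (1)² + (-1)² = 1 + 1 + 1 + 1 = 4.
(H·H^T)[1][3] = Σ_j H[1][j]·H[3][j] = (-1)·(-1) + (1)·(-1) + (1)·(-1) + (-1)·(1) = 1 + -1 + -1 + -1 = -2.
Rows 1 and 3 are not orthogonal (dot product = -2 ≠ 0), so H is not a Hadamard matrix.

(1,1) entry = 4; (1,3) entry = -2.


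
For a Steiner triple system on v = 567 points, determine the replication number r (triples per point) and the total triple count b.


An STS(v) is a 2-(v, 3, 1) BIBD: block size k = 3, λ = 1.
Replication: r(k − 1) = λ(v − 1) ⇒ r·2 = 567 − 1 = 566 ⇒ r = 283.
Block count: b = v(v − 1)/6 = 567·566/6 = 320922/6 = 53487.

r = 283, b = 53487.


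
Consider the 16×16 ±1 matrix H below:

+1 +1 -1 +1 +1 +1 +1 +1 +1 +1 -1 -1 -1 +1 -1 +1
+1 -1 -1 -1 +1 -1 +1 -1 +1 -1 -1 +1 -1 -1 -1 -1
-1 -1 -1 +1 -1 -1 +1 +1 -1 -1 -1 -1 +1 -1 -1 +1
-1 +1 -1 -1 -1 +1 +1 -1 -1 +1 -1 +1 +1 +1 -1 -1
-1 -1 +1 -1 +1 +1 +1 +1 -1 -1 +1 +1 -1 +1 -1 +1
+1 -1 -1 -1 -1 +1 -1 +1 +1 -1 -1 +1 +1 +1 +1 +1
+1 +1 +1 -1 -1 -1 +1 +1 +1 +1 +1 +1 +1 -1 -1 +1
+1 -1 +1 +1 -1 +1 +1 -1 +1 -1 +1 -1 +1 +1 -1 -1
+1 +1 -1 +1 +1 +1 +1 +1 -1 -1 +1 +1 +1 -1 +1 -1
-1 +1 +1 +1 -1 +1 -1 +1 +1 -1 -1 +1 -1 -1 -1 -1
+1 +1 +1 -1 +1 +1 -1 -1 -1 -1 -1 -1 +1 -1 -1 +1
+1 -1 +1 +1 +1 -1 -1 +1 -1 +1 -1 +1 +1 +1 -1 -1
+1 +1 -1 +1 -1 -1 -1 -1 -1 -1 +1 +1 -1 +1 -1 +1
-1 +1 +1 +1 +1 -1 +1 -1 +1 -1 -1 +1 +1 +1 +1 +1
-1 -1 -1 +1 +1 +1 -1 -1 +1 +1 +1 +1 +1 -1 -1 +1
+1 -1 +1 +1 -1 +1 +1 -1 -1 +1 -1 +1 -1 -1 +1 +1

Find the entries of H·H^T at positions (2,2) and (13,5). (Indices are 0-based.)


Row 2 of H: [-1, -1, -1, 1, -1, -1, 1, 1, -1, -1, -1, -1, 1, -1, -1, 1].
Row 5 of H: [1, -1, -1, -1, -1, 1, -1, 1, 1, -1, -1, 1, 1, 1, 1, 1].
Row 13 of H: [-1, 1, 1, 1, 1, -1, 1, -1, 1, -1, -1, 1, 1, 1, 1, 1].
(H·H^T)[2][2] = Σ_j H[2][j]·H[2][j] = (-1)² + (-1)² + (-1)² + (1)² + (-1)² + (-1)² + (1)² + (1)² + (-1)² + (-1)² + (-1)² + (-1)² + (1)² + (-1)² + (-1)² + (1)² = 1 + 1 + 1 + 1 + 1 + 1 + 1 + 1 + 1 + 1 + 1 + 1 + 1 + 1 + 1 + 1 = 16.
(H·H^T)[13][5] = Σ_j H[13][j]·H[5][j] = (-1)·(1) + (1)·(-1) + (1)·(-1) + (1)·(-1) + (1)·(-1) + (-1)·(1) + (1)·(-1) + (-1)·(1) + (1)·(1) + (-1)·(-1) + (-1)·(-1) + (1)·(1) + (1)·(1) + (1)·(1) + (1)·(1) + (1)·(1) = -1 + -1 + -1 + -1 + -1 + -1 + -1 + -1 + 1 + 1 + 1 + 1 + 1 + 1 + 1 + 1 = 0.
So rows 13 and 5 are orthogonal; the diagonal entry equals n = 16.

(2,2) entry = 16; (13,5) entry = 0.


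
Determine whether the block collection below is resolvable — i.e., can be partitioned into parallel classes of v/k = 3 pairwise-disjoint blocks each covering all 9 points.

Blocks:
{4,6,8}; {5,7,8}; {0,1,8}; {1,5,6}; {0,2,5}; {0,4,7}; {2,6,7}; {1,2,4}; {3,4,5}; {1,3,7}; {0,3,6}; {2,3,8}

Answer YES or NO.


v = 9, block size k = 3, number of blocks = 12.
For resolvability, blocks must partition into parallel classes of size v/k = 3.
Total blocks must therefore be a multiple of 3: 12 = 3·4 + 0 ⇒ divisible ✓.
Greedy packing gives 4 candidate class(es). Each should be a full parallel class (size 3, covers all 9 points).
  Class 1 (3 blocks): {4,6,8}; {0,2,5}; {1,3,7}. Points covered: [0, 1, 2, 3, 4, 5, 6, 7, 8].
  Class 2 (3 blocks): {5,7,8}; {1,2,4}; {0,3,6}. Points covered: [0, 1, 2, 3, 4, 5, 6, 7, 8].
  Class 3 (3 blocks): {0,1,8}; {2,6,7}; {3,4,5}. Points covered: [0, 1, 2, 3, 4, 5, 6, 7, 8].
  Class 4 (3 blocks): {1,5,6}; {0,4,7}; {2,3,8}. Points covered: [0, 1, 2, 3, 4, 5, 6, 7, 8].
All classes full (size 3)? YES. All classes cover every point? YES.
Resolvable? YES.

YES


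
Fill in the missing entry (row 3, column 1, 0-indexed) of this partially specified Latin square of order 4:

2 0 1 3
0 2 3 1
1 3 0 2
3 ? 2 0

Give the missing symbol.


Row 3 contains symbols [0, 2, 3] — missing [1].
Column 1 contains symbols [0, 2, 3] — missing [1].
The missing symbol must appear in both missing sets; intersection = [1].
Therefore the hidden value is 1.

Missing value = 1.


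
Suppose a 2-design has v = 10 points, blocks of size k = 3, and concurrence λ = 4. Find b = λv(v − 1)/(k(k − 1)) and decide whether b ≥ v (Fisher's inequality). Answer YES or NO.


b = λv(v − 1)/(k(k − 1)) = 4·10·9/(3·2) = 360/6 = 60.
Compare with v = 10: b ≥ v, so Fisher's inequality holds.

YES


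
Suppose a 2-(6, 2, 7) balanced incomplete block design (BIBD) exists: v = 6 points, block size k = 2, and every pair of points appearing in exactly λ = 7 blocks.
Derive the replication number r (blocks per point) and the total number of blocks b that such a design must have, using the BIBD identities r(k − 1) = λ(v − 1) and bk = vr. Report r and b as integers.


Any 2-(v, k, λ) BIBD satisfies two necessary conditions:
  (i)  Each point sits in r blocks, and counting incidences through any fixed point gives r(k − 1) = λ(v − 1), so r = λ(v − 1)/(k − 1).
  (ii) Total incidences bk = vr, so b = vr/k.
Step 1: r = λ(v − 1)/(k − 1) = 7·(6 − 1)/(2 − 1) = 7·5/1 = 35/1 = 35.
Step 2: b = vr/k = 6·35/2 = 210/2 = 105.
Check integrality: r = 35 ∈ Z ✓, b = 105 ∈ Z ✓.
(These identities are necessary conditions: they determine r and b for any design with these parameters, but do not by themselves prove that one exists.)

r = 35, b = 105.


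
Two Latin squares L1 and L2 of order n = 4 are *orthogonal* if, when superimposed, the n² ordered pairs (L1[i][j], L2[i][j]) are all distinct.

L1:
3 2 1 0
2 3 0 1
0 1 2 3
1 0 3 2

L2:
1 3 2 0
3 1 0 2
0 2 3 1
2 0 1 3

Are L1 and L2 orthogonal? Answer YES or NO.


Form the n² = 16 superimposed pairs (L1[i][j], L2[i][j]), row by row (rows and columns indexed from 0):
row 0: (3,1) (2,3) (1,2) (0,0)
row 1: (2,3) (3,1) (0,0) (1,2)
row 2: (0,0) (1,2) (2,3) (3,1)
row 3: (1,2) (0,0) (3,1) (2,3)
Orthogonality requires all 16 pairs distinct.
But the pair (2,3) repeats: cell (0,1) has L1 = 2, L2 = 3, and cell (1,0) has L1 = 2, L2 = 3.
A repeated pair means some other pair never occurs (only 4 distinct pairs out of 16), so the squares are not orthogonal.
Conclusion: NO.

NO


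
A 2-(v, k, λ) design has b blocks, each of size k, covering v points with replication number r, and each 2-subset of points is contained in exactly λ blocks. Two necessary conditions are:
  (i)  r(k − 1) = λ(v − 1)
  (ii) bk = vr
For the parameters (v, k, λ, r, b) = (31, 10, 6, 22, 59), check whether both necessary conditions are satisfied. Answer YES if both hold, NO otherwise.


Condition (i): r(k − 1) = 22·9 = 198; λ(v − 1) = 6·30 = 180. Match? NO.
Condition (ii): bk = 59·10 = 590; vr = 31·22 = 682. Match? NO.
Both conditions hold? NO.

NO


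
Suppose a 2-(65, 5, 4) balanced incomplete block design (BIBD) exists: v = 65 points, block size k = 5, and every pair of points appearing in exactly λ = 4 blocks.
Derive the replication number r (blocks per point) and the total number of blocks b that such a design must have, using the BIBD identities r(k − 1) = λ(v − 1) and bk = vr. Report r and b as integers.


Any 2-(v, k, λ) BIBD satisfies two necessary conditions:
  (i)  Each point sits in r blocks, and counting incidences through any fixed point gives r(k − 1) = λ(v − 1), so r = λ(v − 1)/(k − 1).
  (ii) Total incidences bk = vr, so b = vr/k.
Step 1: r = λ(v − 1)/(k − 1) = 4·(65 − 1)/(5 − 1) = 4·64/4 = 256/4 = 64.
Step 2: b = vr/k = 65·64/5 = 4160/5 = 832.
Check integrality: r = 64 ∈ Z ✓, b = 832 ∈ Z ✓.
(These identities are necessary conditions: they determine r and b for any design with these parameters, but do not by themselves prove that one exists.)

r = 64, b = 832.


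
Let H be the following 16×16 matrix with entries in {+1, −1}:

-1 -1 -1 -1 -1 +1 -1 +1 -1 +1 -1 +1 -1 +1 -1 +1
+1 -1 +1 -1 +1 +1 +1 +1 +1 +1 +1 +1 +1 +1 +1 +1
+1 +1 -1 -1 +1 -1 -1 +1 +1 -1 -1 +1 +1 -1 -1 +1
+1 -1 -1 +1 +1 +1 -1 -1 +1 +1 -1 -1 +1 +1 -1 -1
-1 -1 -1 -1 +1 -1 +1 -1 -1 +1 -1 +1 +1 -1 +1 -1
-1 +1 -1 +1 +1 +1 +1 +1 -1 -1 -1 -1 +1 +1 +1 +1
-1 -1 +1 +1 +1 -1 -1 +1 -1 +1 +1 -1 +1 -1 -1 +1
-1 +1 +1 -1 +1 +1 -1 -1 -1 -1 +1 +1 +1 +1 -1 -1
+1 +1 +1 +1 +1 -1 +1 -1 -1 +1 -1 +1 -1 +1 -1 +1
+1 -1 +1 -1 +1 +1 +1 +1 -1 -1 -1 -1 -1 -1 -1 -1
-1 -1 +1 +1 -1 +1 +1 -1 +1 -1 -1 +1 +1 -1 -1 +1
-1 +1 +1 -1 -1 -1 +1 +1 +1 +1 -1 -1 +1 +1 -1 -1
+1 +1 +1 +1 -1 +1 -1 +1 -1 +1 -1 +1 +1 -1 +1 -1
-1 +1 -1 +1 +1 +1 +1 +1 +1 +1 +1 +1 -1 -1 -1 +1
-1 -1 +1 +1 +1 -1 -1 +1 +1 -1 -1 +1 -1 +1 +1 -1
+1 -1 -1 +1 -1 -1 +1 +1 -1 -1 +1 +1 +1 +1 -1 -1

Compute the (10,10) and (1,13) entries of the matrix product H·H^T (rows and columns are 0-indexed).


Row 1 of H: [1, -1, 1, -1, 1, 1, 1, 1, 1, 1, 1, 1, 1, 1, 1, 1].
Row 10 of H: [-1, -1, 1, 1, -1, 1, 1, -1, 1, -1, -1, 1, 1, -1, -1, 1].
Row 13 of H: [-1, 1, -1, 1, 1, 1, 1, 1, 1, 1, 1, 1, -1, -1, -1, 1].
(H·H^T)[10][10] = Σ_j H[10][j]·H[10][j] = (-1)² + (-1)² + (1)² + (1)² + (-1)² + (1)² + (1)² + (-1)² + (1)² + (-1)² + (-1)² + (1)² + (1)² + (-1)² + (-1)² + (1)² = 1 + 1 + 1 + 1 + 1 + 1 + 1 + 1 + 1 + 1 + 1 + 1 + 1 + 1 + 1 + 1 = 16.
(H·H^T)[1][13] = Σ_j H[1][j]·H[13][j] = (1)·(-1) + (-1)·(1) + (1)·(-1) + (-1)·(1) + (1)·(1) + (1)·(1) + (1)·(1) + (1)·(1) + (1)·(1) + (1)·(1) + (1)·(1) + (1)·(1) + (1)·(-1) + (1)·(-1) + (1)·(-1) + (1)·(1) = -1 + -1 + -1 + -1 + 1 + 1 + 1 + 1 + 1 + 1 + 1 + 1 + -1 + -1 + -1 + 1 = 2.
Rows 1 and 13 are not orthogonal (dot product = 2 ≠ 0), so H is not a Hadamard matrix.

(10,10) entry = 16; (1,13) entry = 2.


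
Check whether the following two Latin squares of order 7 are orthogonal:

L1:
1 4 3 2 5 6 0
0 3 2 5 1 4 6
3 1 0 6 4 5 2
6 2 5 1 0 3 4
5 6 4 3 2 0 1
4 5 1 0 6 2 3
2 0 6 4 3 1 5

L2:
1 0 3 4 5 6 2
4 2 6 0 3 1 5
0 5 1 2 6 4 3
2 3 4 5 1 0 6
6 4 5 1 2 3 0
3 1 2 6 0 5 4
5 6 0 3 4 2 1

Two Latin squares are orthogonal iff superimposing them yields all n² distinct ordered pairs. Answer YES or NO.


Form the n² = 49 superimposed pairs (L1[i][j], L2[i][j]), row by row (rows and columns indexed from 0):
row 0: (1,1) (4,0) (3,3) (2,4) (5,5) (6,6) (0,2)
row 1: (0,4) (3,2) (2,6) (5,0) (1,3) (4,1) (6,5)
row 2: (3,0) (1,5) (0,1) (6,2) (4,6) (5,4) (2,3)
row 3: (6,2) (2,3) (5,4) (1,5) (0,1) (3,0) (4,6)
row 4: (5,6) (6,4) (4,5) (3,1) (2,2) (0,3) (1,0)
row 5: (4,3) (5,1) (1,2) (0,6) (6,0) (2,5) (3,4)
row 6: (2,5) (0,6) (6,0) (4,3) (3,4) (1,2) (5,1)
Orthogonality requires all 49 pairs distinct.
But the pair (6,2) repeats: cell (2,3) has L1 = 6, L2 = 2, and cell (3,0) has L1 = 6, L2 = 2.
A repeated pair means some other pair never occurs (only 35 distinct pairs out of 49), so the squares are not orthogonal.
Conclusion: NO.

NO


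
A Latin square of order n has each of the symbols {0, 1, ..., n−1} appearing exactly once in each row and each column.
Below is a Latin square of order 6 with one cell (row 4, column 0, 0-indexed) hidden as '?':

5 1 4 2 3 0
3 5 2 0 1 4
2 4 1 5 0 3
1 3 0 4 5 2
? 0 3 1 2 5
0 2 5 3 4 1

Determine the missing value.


Row 4 contains symbols [0, 1, 2, 3, 5] — missing [4].
Column 0 contains symbols [0, 1, 2, 3, 5] — missing [4].
The missing symbol must appear in both missing sets; intersection = [4].
Therefore the hidden value is 4.

Missing value = 4.


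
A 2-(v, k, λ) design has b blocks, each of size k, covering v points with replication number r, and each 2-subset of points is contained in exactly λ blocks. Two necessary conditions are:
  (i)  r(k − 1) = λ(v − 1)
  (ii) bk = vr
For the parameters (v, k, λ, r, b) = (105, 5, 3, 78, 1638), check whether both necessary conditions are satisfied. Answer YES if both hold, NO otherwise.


Condition (i): r(k − 1) = 78·4 = 312; λ(v − 1) = 3·104 = 312. Match? YES.
Condition (ii): bk = 1638·5 = 8190; vr = 105·78 = 8190. Match? YES.
Both conditions hold? YES.

YES


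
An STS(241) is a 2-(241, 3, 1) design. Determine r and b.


An STS(v) is a 2-(v, 3, 1) BIBD: block size k = 3, λ = 1.
Replication: r(k − 1) = λ(v − 1) ⇒ r·2 = 241 − 1 = 240 ⇒ r = 120.
Block count: bk = vr ⇒ b·3 = 241·120 = 28920 ⇒ b = 9640.

r = 120, b = 9640.


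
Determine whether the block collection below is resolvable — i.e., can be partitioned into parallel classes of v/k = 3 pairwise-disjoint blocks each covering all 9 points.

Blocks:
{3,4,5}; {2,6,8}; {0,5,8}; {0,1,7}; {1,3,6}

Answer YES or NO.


v = 9, block size k = 3, number of blocks = 5.
For resolvability, blocks must partition into parallel classes of size v/k = 3.
Total blocks must therefore be a multiple of 3: 5 = 3·1 + 2 ⇒ not divisible ✗.
Resolvable? NO.

NO


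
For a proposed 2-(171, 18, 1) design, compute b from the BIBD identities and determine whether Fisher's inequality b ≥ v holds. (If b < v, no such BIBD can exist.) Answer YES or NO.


b = λv(v − 1)/(k(k − 1)) = 1·171·170/(18·17) = 29070/306 = 95.
Compare with v = 171: b < v, so Fisher's inequality fails.

NO


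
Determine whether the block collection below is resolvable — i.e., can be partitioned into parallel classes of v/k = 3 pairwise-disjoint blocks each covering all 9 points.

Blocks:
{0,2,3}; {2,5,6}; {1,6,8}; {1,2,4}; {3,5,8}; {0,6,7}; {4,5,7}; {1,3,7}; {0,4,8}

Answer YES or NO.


v = 9, block size k = 3, number of blocks = 9.
For resolvability, blocks must partition into parallel classes of size v/k = 3.
Total blocks must therefore be a multiple of 3: 9 = 3·3 + 0 ⇒ divisible ✓.
Greedy packing gives 3 candidate class(es). Each should be a full parallel class (size 3, covers all 9 points).
  Class 1 (3 blocks): {0,2,3}; {1,6,8}; {4,5,7}. Points covered: [0, 1, 2, 3, 4, 5, 6, 7, 8].
  Class 2 (3 blocks): {2,5,6}; {1,3,7}; {0,4,8}. Points covered: [0, 1, 2, 3, 4, 5, 6, 7, 8].
  Class 3 (3 blocks): {1,2,4}; {3,5,8}; {0,6,7}. Points covered: [0, 1, 2, 3, 4, 5, 6, 7, 8].
All classes full (size 3)? YES. All classes cover every point? YES.
Resolvable? YES.

YES


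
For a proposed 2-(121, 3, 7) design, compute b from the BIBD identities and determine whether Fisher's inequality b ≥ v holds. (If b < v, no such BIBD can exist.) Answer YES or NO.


b = λv(v − 1)/(k(k − 1)) = 7·121·120/(3·2) = 101640/6 = 16940.
Compare with v = 121: b ≥ v, so Fisher's inequality holds.

YES


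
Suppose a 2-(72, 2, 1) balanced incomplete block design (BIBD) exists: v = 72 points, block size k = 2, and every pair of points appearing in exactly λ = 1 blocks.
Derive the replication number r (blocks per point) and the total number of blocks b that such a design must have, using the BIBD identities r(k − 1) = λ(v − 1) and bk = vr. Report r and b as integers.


Any 2-(v, k, λ) BIBD satisfies two necessary conditions:
  (i)  Each point sits in r blocks, and counting incidences through any fixed point gives r(k − 1) = λ(v − 1), so r = λ(v − 1)/(k − 1).
  (ii) Total incidences bk = vr, so b = vr/k.
Step 1: r = λ(v − 1)/(k − 1) = 1·(72 − 1)/(2 − 1) = 1·71/1 = 71/1 = 71.
Step 2: b = vr/k = 72·71/2 = 5112/2 = 2556.
Check integrality: r = 71 ∈ Z ✓, b = 2556 ∈ Z ✓.
(These identities are necessary conditions: they determine r and b for any design with these parameters, but do not by themselves prove that one exists.)

r = 71, b = 2556.


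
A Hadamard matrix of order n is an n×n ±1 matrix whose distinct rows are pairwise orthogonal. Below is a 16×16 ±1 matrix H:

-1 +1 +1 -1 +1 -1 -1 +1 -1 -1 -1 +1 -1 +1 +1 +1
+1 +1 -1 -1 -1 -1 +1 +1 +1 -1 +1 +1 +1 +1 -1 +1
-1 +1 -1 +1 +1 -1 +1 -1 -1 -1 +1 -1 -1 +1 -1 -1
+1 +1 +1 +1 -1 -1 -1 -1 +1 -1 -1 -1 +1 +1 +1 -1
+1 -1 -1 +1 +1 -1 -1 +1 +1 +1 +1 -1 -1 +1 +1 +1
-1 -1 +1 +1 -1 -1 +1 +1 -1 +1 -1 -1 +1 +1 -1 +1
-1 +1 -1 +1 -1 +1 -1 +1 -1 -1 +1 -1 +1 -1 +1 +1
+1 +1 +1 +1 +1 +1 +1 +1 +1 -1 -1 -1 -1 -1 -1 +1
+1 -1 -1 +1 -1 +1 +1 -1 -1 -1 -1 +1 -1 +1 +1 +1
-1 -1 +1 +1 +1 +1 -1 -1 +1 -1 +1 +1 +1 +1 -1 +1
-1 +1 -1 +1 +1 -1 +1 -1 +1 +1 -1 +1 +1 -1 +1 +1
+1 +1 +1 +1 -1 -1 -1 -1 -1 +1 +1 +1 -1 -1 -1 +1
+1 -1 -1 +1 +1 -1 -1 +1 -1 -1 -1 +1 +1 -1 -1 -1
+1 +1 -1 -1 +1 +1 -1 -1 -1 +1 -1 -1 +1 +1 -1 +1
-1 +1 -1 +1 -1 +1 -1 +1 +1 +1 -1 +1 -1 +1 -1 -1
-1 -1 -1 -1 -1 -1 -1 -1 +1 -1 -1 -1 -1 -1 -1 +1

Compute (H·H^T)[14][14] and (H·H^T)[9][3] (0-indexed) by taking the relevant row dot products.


Row 3 of H: [1, 1, 1, 1, -1, -1, -1, -1, 1, -1, -1, -1, 1, 1, 1, -1].
Row 9 of H: [-1, -1, 1, 1, 1, 1, -1, -1, 1, -1, 1, 1, 1, 1, -1, 1].
Row 14 of H: [-1, 1, -1, 1, -1, 1, -1, 1, 1, 1, -1, 1, -1, 1, -1, -1].
(H·H^T)[14][14] = Σ_j H[14][j]·H[14][j] = (-1)² + (1)² + (-1)² + (1)² + (-1)² + (1)² + (-1)² + (1)² + (1)² + (1)² + (-1)² + (1)² + (-1)² + (1)² + (-1)² + (-1)² = 1 + 1 + 1 + 1 + 1 + 1 + 1 + 1 + 1 + 1 + 1 + 1 + 1 + 1 + 1 + 1 = 16.
(H·H^T)[9][3] = Σ_j H[9][j]·H[3][j] = (-1)·(1) + (-1)·(1) + (1)·(1) + (1)·(1) + (1)·(-1) + (1)·(-1) + (-1)·(-1) + (-1)·(-1) + (1)·(1) + (-1)·(-1) + (1)·(-1) + (1)·(-1) + (1)·(1) + (1)·(1) + (-1)·(1) + (1)·(-1) = -1 + -1 + 1 + 1 + -1 + -1 + 1 + 1 + 1 + 1 + -1 + -1 + 1 + 1 + -1 + -1 = 0.
So rows 9 and 3 are orthogonal; the diagonal entry equals n = 16.

(14,14) entry = 16; (9,3) entry = 0.


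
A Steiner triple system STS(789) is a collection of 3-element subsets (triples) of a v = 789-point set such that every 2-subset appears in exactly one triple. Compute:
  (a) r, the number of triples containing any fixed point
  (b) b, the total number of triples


An STS(v) is a 2-(v, 3, 1) BIBD: block size k = 3, λ = 1.
Replication: r(k − 1) = λ(v − 1) ⇒ r·2 = 789 − 1 = 788 ⇒ r = 394.
Block count: bk = vr ⇒ b·3 = 789·394 = 310866 ⇒ b = 103622.

r = 394, b = 103622.


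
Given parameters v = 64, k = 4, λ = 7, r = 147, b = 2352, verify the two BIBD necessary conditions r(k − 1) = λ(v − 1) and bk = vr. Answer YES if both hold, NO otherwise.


Condition (i): r(k − 1) = 147·3 = 441; λ(v − 1) = 7·63 = 441. Match? YES.
Condition (ii): bk = 2352·4 = 9408; vr = 64·147 = 9408. Match? YES.
Both conditions hold? YES.

YES


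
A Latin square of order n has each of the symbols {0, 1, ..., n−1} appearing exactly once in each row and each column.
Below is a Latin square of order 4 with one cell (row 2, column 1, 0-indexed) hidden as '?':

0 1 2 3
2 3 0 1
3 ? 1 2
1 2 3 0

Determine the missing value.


Row 2 contains symbols [1, 2, 3] — missing [0].
Column 1 contains symbols [1, 2, 3] — missing [0].
The missing symbol must appear in both missing sets; intersection = [0].
Therefore the hidden value is 0.

Missing value = 0.


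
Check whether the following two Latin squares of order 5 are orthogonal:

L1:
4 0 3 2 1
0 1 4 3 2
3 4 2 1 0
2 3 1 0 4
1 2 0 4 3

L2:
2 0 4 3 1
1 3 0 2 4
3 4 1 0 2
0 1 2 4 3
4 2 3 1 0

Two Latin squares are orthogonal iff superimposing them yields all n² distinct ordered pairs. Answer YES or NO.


Form the n² = 25 superimposed pairs (L1[i][j], L2[i][j]), row by row (rows and columns indexed from 0):
row 0: (4,2) (0,0) (3,4) (2,3) (1,1)
row 1: (0,1) (1,3) (4,0) (3,2) (2,4)
row 2: (3,3) (4,4) (2,1) (1,0) (0,2)
row 3: (2,0) (3,1) (1,2) (0,4) (4,3)
row 4: (1,4) (2,2) (0,3) (4,1) (3,0)
Orthogonality requires all 25 pairs distinct.
Check by first coordinate: for each symbol s of L1, list the L2 entries in the n cells where L1 = s; they must all differ.
  L1 = 0: L2 entries (in reading order) 0, 1, 2, 4, 3 — all 5 distinct ✓
  L1 = 1: L2 entries (in reading order) 1, 3, 0, 2, 4 — all 5 distinct ✓
  L1 = 2: L2 entries (in reading order) 3, 4, 1, 0, 2 — all 5 distinct ✓
  L1 = 3: L2 entries (in reading order) 4, 2, 3, 1, 0 — all 5 distinct ✓
  L1 = 4: L2 entries (in reading order) 2, 0, 4, 3, 1 — all 5 distinct ✓
Every symbol of L1 meets every symbol of L2 exactly once, so all 25 pairs are distinct (25 of 25).
Conclusion: YES.

YES


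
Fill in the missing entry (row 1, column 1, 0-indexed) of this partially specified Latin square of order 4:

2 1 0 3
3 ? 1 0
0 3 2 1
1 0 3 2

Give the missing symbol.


Row 1 contains symbols [0, 1, 3] — missing [2].
Column 1 contains symbols [0, 1, 3] — missing [2].
The missing symbol must appear in both missing sets; intersection = [2].
Therefore the hidden value is 2.

Missing value = 2.


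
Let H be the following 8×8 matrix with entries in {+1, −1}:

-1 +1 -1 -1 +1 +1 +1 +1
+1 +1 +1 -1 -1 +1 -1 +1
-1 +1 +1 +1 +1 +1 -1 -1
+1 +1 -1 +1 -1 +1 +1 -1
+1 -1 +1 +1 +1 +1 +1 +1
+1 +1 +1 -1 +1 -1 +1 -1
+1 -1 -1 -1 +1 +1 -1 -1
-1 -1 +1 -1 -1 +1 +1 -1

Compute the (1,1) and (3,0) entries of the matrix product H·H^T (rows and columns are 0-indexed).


Row 0 of H: [-1, 1, -1, -1, 1, 1, 1, 1].
Row 1 of H: [1, 1, 1, -1, -1, 1, -1, 1].
Row 3 of H: [1, 1, -1, 1, -1, 1, 1, -1].
(H·H^T)[1][1] = Σ_j H[1][j]·H[1][j] = (1)² + (1)² + (1)² + (-1)² + (-1)² + (1)² + (-1)² + (1)² = 1 + 1 + 1 + 1 + 1 + 1 + 1 + 1 = 8.
(H·H^T)[3][0] = Σ_j H[3][j]·H[0][j] = (1)·(-1) + (1)·(1) + (-1)·(-1) + (1)·(-1) + (-1)·(1) + (1)·(1) + (1)·(1) + (-1)·(1) = -1 + 1 + 1 + -1 + -1 + 1 + 1 + -1 = 0.
So rows 3 and 0 are orthogonal; the diagonal entry equals n = 8.

(1,1) entry = 8; (3,0) entry = 0.


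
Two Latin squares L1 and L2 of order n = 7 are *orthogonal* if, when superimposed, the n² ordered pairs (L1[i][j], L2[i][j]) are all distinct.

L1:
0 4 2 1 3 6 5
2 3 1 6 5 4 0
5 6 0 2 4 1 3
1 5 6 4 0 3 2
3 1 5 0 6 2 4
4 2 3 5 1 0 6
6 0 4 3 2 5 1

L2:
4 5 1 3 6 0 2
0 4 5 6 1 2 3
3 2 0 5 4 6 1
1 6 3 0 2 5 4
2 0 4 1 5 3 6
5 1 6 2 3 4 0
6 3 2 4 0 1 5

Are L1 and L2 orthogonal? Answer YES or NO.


Form the n² = 49 superimposed pairs (L1[i][j], L2[i][j]), row by row (rows and columns indexed from 0):
row 0: (0,4) (4,5) (2,1) (1,3) (3,6) (6,0) (5,2)
row 1: (2,0) (3,4) (1,5) (6,6) (5,1) (4,2) (0,3)
row 2: (5,3) (6,2) (0,0) (2,5) (4,4) (1,6) (3,1)
row 3: (1,1) (5,6) (6,3) (4,0) (0,2) (3,5) (2,4)
row 4: (3,2) (1,0) (5,4) (0,1) (6,5) (2,3) (4,6)
row 5: (4,5) (2,1) (3,6) (5,2) (1,3) (0,4) (6,0)
row 6: (6,6) (0,3) (4,2) (3,4) (2,0) (5,1) (1,5)
Orthogonality requires all 49 pairs distinct.
But the pair (4,5) repeats: cell (0,1) has L1 = 4, L2 = 5, and cell (5,0) has L1 = 4, L2 = 5.
A repeated pair means some other pair never occurs (only 35 distinct pairs out of 49), so the squares are not orthogonal.
Conclusion: NO.

NO


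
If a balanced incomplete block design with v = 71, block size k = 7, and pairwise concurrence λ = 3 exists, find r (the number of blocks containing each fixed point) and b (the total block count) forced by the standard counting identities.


Any 2-(v, k, λ) BIBD satisfies two necessary conditions:
  (i)  Each point sits in r blocks, and counting incidences through any fixed point gives r(k − 1) = λ(v − 1), so r = λ(v − 1)/(k − 1).
  (ii) Total incidences bk = vr, so b = vr/k.
Step 1: r = λ(v − 1)/(k − 1) = 3·(71 − 1)/(7 − 1) = 3·70/6 = 210/6 = 35.
Step 2: b = vr/k = 71·35/7 = 2485/7 = 355.
Check integrality: r = 35 ∈ Z ✓, b = 355 ∈ Z ✓.
(These identities are necessary conditions: they determine r and b for any design with these parameters, but do not by themselves prove that one exists.)

r = 35, b = 355.


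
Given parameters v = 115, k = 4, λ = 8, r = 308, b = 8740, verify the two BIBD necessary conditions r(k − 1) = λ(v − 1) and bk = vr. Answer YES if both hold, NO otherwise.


Condition (i): r(k − 1) = 308·3 = 924; λ(v − 1) = 8·114 = 912. Match? NO.
Condition (ii): bk = 8740·4 = 34960; vr = 115·308 = 35420. Match? NO.
Both conditions hold? NO.

NO


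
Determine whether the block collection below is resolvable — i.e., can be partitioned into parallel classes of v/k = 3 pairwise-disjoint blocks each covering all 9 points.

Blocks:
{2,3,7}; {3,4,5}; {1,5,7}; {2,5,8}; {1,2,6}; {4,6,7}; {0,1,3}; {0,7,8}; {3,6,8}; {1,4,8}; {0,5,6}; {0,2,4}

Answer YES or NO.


v = 9, block size k = 3, number of blocks = 12.
For resolvability, blocks must partition into parallel classes of size v/k = 3.
Total blocks must therefore be a multiple of 3: 12 = 3·4 + 0 ⇒ divisible ✓.
Greedy packing gives 4 candidate class(es). Each should be a full parallel class (size 3, covers all 9 points).
  Class 1 (3 blocks): {2,3,7}; {1,4,8}; {0,5,6}. Points covered: [0, 1, 2, 3, 4, 5, 6, 7, 8].
  Class 2 (3 blocks): {3,4,5}; {1,2,6}; {0,7,8}. Points covered: [0, 1, 2, 3, 4, 5, 6, 7, 8].
  Class 3 (3 blocks): {1,5,7}; {3,6,8}; {0,2,4}. Points covered: [0, 1, 2, 3, 4, 5, 6, 7, 8].
  Class 4 (3 blocks): {2,5,8}; {4,6,7}; {0,1,3}. Points covered: [0, 1, 2, 3, 4, 5, 6, 7, 8].
All classes full (size 3)? YES. All classes cover every point? YES.
Resolvable? YES.

YES


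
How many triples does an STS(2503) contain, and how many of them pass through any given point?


An STS(v) is a 2-(v, 3, 1) BIBD: block size k = 3, λ = 1.
Replication: r(k − 1) = λ(v − 1) ⇒ r·2 = 2503 − 1 = 2502 ⇒ r = 1251.
Block count: bk = vr ⇒ b·3 = 2503·1251 = 3131253 ⇒ b = 1043751.

r = 1251, b = 1043751.


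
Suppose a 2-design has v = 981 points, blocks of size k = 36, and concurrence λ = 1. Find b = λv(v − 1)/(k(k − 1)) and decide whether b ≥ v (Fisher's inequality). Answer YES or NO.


r = λ(v − 1)/(k − 1) = 1·980/35 = 28.
b = vr/k = 981·28/36 = 763.
Fisher's inequality: b ≥ v ⇔ 763 ≥ 981? NO.

NO


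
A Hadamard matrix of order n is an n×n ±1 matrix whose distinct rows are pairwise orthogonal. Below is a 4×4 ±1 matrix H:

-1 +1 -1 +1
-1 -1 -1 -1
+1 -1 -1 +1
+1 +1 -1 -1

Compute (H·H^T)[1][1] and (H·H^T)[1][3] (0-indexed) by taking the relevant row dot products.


Row 1 of H: [-1, -1, -1, -1].
Row 3 of H: [1, 1, -1, -1].
(H·H^T)[1][1] = Σ_j H[1][j]·H[1][j] = (-1)² + (-1)² + (-1)² + (-1)² = 1 + 1 + 1 + 1 = 4.
(H·H^T)[1][3] = Σ_j H[1][j]·H[3][j] = (-1)·(1) + (-1)·(1) + (-1)·(-1) + (-1)·(-1) = -1 + -1 + 1 + 1 = 0.
So rows 1 and 3 are orthogonal; the diagonal entry equals n = 4.

(1,1) entry = 4; (1,3) entry = 0.


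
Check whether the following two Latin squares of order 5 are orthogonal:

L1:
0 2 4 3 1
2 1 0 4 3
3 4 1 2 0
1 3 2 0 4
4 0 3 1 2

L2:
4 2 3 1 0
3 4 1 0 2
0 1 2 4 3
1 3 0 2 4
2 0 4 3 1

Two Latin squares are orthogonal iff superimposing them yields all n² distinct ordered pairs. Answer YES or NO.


Form the n² = 25 superimposed pairs (L1[i][j], L2[i][j]), row by row (rows and columns indexed from 0):
row 0: (0,4) (2,2) (4,3) (3,1) (1,0)
row 1: (2,3) (1,4) (0,1) (4,0) (3,2)
row 2: (3,0) (4,1) (1,2) (2,4) (0,3)
row 3: (1,1) (3,3) (2,0) (0,2) (4,4)
row 4: (4,2) (0,0) (3,4) (1,3) (2,1)
Orthogonality requires all 25 pairs distinct.
Check by first coordinate: for each symbol s of L1, list the L2 entries in the n cells where L1 = s; they must all differ.
  L1 = 0: L2 entries (in reading order) 4, 1, 3, 2, 0 — all 5 distinct ✓
  L1 = 1: L2 entries (in reading order) 0, 4, 2, 1, 3 — all 5 distinct ✓
  L1 = 2: L2 entries (in reading order) 2, 3, 4, 0, 1 — all 5 distinct ✓
  L1 = 3: L2 entries (in reading order) 1, 2, 0, 3, 4 — all 5 distinct ✓
  L1 = 4: L2 entries (in reading order) 3, 0, 1, 4, 2 — all 5 distinct ✓
Every symbol of L1 meets every symbol of L2 exactly once, so all 25 pairs are distinct (25 of 25).
Conclusion: YES.

YES


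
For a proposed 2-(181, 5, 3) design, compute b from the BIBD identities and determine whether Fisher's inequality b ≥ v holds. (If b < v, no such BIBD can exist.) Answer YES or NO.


r = λ(v − 1)/(k − 1) = 3·180/4 = 135.
b = vr/k = 181·135/5 = 4887.
Fisher's inequality: b ≥ v ⇔ 4887 ≥ 181? YES.

YES


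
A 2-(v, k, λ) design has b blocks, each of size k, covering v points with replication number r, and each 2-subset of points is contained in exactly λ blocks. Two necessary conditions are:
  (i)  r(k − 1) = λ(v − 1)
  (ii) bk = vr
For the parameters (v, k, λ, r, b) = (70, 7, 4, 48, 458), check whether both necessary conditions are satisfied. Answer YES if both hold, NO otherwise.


Condition (i): r(k − 1) = 48·6 = 288; λ(v − 1) = 4·69 = 276. Match? NO.
Condition (ii): bk = 458·7 = 3206; vr = 70·48 = 3360. Match? NO.
Both conditions hold? NO.

NO


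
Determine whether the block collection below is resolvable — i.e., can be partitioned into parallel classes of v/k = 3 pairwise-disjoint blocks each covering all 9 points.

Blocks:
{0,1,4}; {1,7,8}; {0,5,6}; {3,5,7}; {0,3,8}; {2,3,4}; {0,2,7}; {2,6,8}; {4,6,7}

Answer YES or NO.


v = 9, block size k = 3, number of blocks = 9.
For resolvability, blocks must partition into parallel classes of size v/k = 3.
Total blocks must therefore be a multiple of 3: 9 = 3·3 + 0 ⇒ divisible ✓.
Consider block {0,3,8}. The only other block(s) in the collection disjoint from it are {4,6,7} — just 1 block(s). Any parallel class containing {0,3,8} would need 2 other blocks each disjoint from it, so no parallel class of size 3 can contain {0,3,8}.
Since every block must belong to some parallel class in a resolution, the collection cannot be partitioned into parallel classes.
Resolvable? NO.

NO
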